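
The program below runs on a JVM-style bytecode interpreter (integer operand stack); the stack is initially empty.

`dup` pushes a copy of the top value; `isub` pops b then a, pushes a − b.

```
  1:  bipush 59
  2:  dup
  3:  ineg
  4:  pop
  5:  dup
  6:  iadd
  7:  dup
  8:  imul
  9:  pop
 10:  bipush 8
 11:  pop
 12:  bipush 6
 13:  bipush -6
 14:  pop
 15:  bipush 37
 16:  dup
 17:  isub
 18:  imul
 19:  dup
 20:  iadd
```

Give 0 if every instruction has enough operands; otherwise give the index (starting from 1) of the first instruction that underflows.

bipush 59  59
dup        59 59
ineg       59 -59
pop        59
dup        59 59
iadd       118
dup        118 118
imul       13924
pop        (empty)
bipush 8   8
pop        (empty)
bipush 6   6
bipush -6  6 -6
pop        6
bipush 37  6 37
dup        6 37 37
isub       6 0
imul       0
dup        0 0
iadd       0

0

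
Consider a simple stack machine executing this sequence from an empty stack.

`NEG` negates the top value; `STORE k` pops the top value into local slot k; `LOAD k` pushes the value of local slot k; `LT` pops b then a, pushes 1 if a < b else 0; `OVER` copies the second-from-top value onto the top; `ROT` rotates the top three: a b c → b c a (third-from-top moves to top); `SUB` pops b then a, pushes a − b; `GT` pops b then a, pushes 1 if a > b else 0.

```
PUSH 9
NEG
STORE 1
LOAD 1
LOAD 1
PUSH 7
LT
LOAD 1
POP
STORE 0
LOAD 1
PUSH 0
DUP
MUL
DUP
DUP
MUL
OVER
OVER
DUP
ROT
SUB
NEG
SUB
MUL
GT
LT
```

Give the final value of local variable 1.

PUSH 9  -> [9]
NEG     -> [-9]
STORE 1 -> []
LOAD 1  -> [-9]
LOAD 1  -> [-9, -9]
PUSH 7  -> [-9, -9, 7]
LT      -> [-9, 1]
LOAD 1  -> [-9, 1, -9]
POP     -> [-9, 1]
STORE 0 -> [-9]
LOAD 1  -> [-9, -9]
PUSH 0  -> [-9, -9, 0]
DUP     -> [-9, -9, 0, 0]
MUL     -> [-9, -9, 0]
DUP     -> [-9, -9, 0, 0]
DUP     -> [-9, -9, 0, 0, 0]
MUL     -> [-9, -9, 0, 0]
OVER    -> [-9, -9, 0, 0, 0]
OVER    -> [-9, -9, 0, 0, 0, 0]
DUP     -> [-9, -9, 0, 0, 0, 0, 0]
ROT     -> [-9, -9, 0, 0, 0, 0, 0]
SUB     -> [-9, -9, 0, 0, 0, 0]
NEG     -> [-9, -9, 0, 0, 0, 0]
SUB     -> [-9, -9, 0, 0, 0]
MUL     -> [-9, -9, 0, 0]
GT      -> [-9, -9, 0]
LT      -> [-9, 1]

-9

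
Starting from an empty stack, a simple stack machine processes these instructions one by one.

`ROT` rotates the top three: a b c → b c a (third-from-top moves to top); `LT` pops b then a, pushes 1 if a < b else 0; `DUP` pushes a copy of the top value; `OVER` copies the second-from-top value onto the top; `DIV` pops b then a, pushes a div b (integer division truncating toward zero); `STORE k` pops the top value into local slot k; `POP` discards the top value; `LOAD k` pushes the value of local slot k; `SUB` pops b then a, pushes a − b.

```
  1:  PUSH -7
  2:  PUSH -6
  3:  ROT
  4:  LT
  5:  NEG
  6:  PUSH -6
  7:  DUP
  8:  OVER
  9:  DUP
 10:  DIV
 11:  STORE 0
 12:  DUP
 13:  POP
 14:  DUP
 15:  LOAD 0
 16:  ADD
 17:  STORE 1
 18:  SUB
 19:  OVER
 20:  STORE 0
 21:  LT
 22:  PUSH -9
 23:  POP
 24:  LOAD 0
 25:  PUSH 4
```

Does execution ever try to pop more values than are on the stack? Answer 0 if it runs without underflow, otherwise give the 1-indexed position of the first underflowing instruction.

PUSH -7 : -7
PUSH -6 : -7 -6
ROT  — needs 3 operands, stack has 2 → underflow

3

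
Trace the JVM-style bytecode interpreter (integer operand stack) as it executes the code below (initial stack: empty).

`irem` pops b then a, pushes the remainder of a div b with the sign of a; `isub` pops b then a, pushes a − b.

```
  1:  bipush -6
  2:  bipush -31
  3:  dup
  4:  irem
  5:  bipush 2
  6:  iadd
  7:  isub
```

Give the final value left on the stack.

bipush -6  -> [-6]
bipush -31 -> [-6, -31]
dup        -> [-6, -31, -31]
irem       -> [-6, 0]
bipush 2   -> [-6, 0, 2]
iadd       -> [-6, 2]
isub       -> [-8]

-8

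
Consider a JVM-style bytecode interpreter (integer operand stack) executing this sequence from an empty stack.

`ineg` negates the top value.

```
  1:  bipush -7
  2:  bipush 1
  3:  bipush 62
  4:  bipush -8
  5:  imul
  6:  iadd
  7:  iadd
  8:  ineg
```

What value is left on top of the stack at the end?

bipush -7 : [-7]
bipush 1  : [-7, 1]
bipush 62 : [-7, 1, 62]
bipush -8 : [-7, 1, 62, -8]
imul      : [-7, 1, -496]
iadd      : [-7, -495]
iadd      : [-502]
ineg      : [502]

502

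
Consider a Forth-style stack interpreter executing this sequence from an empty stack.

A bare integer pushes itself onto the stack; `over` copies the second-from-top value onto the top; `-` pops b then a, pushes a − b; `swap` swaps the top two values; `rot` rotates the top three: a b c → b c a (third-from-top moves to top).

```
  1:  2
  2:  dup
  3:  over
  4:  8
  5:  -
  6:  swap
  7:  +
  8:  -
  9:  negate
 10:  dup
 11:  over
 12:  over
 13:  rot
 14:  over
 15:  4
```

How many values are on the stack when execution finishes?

2      : [2]
dup    : [2, 2]
over   : [2, 2, 2]
8      : [2, 2, 2, 8]
-      : [2, 2, -6]
swap   : [2, -6, 2]
+      : [2, -4]
-      : [6]
negate : [-6]
dup    : [-6, -6]
over   : [-6, -6, -6]
over   : [-6, -6, -6, -6]
rot    : [-6, -6, -6, -6]
over   : [-6, -6, -6, -6, -6]
4      : [-6, -6, -6, -6, -6, 4]

6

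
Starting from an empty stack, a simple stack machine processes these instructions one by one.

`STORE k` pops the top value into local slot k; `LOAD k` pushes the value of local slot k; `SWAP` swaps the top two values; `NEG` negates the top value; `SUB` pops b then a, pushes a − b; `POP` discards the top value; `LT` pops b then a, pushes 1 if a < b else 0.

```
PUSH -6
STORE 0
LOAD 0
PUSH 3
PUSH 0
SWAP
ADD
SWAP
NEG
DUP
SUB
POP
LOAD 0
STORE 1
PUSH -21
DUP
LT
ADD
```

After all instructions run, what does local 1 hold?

PUSH -6   -6
STORE 0   (empty)
LOAD 0    -6
PUSH 3    -6 3
PUSH 0    -6 3 0
SWAP      -6 0 3
ADD       -6 3
SWAP      3 -6
NEG       3 6
DUP       3 6 6
SUB       3 0
POP       3
LOAD 0    3 -6
STORE 1   3
PUSH -21  3 -21
DUP       3 -21 -21
LT        3 0
ADD       3

-6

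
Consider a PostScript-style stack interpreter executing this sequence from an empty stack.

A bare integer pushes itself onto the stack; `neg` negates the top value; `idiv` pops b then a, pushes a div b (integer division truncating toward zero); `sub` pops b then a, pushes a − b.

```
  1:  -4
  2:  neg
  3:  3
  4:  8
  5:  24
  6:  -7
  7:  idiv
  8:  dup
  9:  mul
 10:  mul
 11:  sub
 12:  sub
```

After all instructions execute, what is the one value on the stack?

73

-4   : [-4]
neg  : [4]
3    : [4, 3]
8    : [4, 3, 8]
24   : [4, 3, 8, 24]
-7   : [4, 3, 8, 24, -7]
idiv : [4, 3, 8, -3]
dup  : [4, 3, 8, -3, -3]
mul  : [4, 3, 8, 9]
mul  : [4, 3, 72]
sub  : [4, -69]
sub  : [73]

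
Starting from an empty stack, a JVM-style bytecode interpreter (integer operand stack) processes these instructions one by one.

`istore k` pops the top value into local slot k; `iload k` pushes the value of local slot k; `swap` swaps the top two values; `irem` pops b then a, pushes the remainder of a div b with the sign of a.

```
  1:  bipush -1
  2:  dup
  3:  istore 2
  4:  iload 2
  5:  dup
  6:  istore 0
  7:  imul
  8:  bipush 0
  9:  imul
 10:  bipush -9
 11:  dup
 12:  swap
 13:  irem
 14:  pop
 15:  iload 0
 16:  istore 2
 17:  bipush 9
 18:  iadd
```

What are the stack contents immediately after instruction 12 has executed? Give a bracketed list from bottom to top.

bipush -1  [-1]
dup        [-1, -1]
istore 2   [-1]
iload 2    [-1, -1]
dup        [-1, -1, -1]
istore 0   [-1, -1]
imul       [1]
bipush 0   [1, 0]
imul       [0]
bipush -9  [0, -9]
dup        [0, -9, -9]
swap       [0, -9, -9]

[0, -9, -9]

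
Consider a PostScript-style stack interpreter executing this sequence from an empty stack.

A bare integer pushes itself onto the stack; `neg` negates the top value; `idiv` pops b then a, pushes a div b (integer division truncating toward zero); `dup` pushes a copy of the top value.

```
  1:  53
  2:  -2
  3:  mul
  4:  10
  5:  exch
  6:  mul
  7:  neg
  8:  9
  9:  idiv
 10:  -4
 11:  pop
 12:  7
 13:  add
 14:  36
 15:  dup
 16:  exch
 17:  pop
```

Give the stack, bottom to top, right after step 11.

53   -> 53
-2   -> 53 -2
mul  -> -106
10   -> -106 10
exch -> 10 -106
mul  -> -1060
neg  -> 1060
9    -> 1060 9
idiv -> 117
-4   -> 117 -4
pop  -> 117

[117]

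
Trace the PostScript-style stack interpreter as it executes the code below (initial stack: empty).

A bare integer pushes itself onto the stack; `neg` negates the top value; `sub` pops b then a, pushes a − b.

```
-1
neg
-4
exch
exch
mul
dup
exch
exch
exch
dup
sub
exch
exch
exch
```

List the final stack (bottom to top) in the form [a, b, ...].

-1    -1
neg   1
-4    1 -4
exch  -4 1
exch  1 -4
mul   -4
dup   -4 -4
exch  -4 -4
exch  -4 -4
exch  -4 -4
dup   -4 -4 -4
sub   -4 0
exch  0 -4
exch  -4 0
exch  0 -4

[0, -4]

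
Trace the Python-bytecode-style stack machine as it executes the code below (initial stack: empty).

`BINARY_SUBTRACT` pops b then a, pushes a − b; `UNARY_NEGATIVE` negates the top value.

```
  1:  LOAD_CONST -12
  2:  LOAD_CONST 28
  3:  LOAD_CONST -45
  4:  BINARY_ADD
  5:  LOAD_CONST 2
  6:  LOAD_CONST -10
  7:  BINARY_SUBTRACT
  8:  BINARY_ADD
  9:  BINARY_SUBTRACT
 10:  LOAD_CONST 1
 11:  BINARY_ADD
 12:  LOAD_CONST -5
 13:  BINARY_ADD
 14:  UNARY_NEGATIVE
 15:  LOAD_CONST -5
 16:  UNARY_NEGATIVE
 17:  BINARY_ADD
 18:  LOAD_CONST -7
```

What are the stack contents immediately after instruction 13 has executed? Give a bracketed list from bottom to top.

[-11]

LOAD_CONST -12  → [-12]
LOAD_CONST 28   → [-12, 28]
LOAD_CONST -45  → [-12, 28, -45]
BINARY_ADD      → [-12, -17]
LOAD_CONST 2    → [-12, -17, 2]
LOAD_CONST -10  → [-12, -17, 2, -10]
BINARY_SUBTRACT → [-12, -17, 12]
BINARY_ADD      → [-12, -5]
BINARY_SUBTRACT → [-7]
LOAD_CONST 1    → [-7, 1]
BINARY_ADD      → [-6]
LOAD_CONST -5   → [-6, -5]
BINARY_ADD      → [-11]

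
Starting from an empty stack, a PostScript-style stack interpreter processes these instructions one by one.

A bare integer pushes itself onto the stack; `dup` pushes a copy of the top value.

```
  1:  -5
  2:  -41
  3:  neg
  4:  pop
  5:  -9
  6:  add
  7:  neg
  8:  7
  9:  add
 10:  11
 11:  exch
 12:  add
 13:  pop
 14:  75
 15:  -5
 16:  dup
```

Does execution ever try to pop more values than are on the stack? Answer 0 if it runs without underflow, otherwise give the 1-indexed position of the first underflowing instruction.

0

-5   -> -5
-41  -> -5 -41
neg  -> -5 41
pop  -> -5
-9   -> -5 -9
add  -> -14
neg  -> 14
7    -> 14 7
add  -> 21
11   -> 21 11
exch -> 11 21
add  -> 32
pop  -> (empty)
75   -> 75
-5   -> 75 -5
dup  -> 75 -5 -5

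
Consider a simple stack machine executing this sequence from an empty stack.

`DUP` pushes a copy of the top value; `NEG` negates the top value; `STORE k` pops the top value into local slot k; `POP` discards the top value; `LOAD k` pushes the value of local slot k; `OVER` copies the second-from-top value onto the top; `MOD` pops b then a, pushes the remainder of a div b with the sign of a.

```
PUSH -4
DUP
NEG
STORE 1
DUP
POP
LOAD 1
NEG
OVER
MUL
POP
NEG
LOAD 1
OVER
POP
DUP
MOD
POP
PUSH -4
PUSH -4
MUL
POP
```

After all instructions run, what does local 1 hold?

4

PUSH -4 : [-4]
DUP     : [-4, -4]
NEG     : [-4, 4]
STORE 1 : [-4]
DUP     : [-4, -4]
POP     : [-4]
LOAD 1  : [-4, 4]
NEG     : [-4, -4]
OVER    : [-4, -4, -4]
MUL     : [-4, 16]
POP     : [-4]
NEG     : [4]
LOAD 1  : [4, 4]
OVER    : [4, 4, 4]
POP     : [4, 4]
DUP     : [4, 4, 4]
MOD     : [4, 0]
POP     : [4]
PUSH -4 : [4, -4]
PUSH -4 : [4, -4, -4]
MUL     : [4, 16]
POP     : [4]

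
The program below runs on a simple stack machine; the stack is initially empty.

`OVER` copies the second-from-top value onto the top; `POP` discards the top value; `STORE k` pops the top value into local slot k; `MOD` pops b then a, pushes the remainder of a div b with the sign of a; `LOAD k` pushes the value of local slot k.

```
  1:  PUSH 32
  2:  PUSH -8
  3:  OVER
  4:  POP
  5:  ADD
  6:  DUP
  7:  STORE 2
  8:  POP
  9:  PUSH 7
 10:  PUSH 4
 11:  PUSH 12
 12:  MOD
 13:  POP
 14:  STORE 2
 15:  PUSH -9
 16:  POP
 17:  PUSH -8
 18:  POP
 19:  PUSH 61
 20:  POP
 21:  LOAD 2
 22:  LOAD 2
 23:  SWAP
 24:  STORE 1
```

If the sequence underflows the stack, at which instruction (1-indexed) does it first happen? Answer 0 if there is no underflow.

PUSH 32 : [32]
PUSH -8 : [32, -8]
OVER    : [32, -8, 32]
POP     : [32, -8]
ADD     : [24]
DUP     : [24, 24]
STORE 2 : [24]
POP     : []
PUSH 7  : [7]
PUSH 4  : [7, 4]
PUSH 12 : [7, 4, 12]
MOD     : [7, 4]
POP     : [7]
STORE 2 : []
PUSH -9 : [-9]
POP     : []
PUSH -8 : [-8]
POP     : []
PUSH 61 : [61]
POP     : []
LOAD 2  : [7]
LOAD 2  : [7, 7]
SWAP    : [7, 7]
STORE 1 : [7]

0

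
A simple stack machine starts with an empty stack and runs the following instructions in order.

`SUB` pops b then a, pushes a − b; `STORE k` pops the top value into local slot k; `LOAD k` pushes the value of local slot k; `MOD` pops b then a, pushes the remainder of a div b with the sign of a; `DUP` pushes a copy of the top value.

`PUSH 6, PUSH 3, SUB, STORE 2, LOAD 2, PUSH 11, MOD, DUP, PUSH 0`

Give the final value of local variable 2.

3

PUSH 6  -> [6]
PUSH 3  -> [6, 3]
SUB     -> [3]
STORE 2 -> []
LOAD 2  -> [3]
PUSH 11 -> [3, 11]
MOD     -> [3]
DUP     -> [3, 3]
PUSH 0  -> [3, 3, 0]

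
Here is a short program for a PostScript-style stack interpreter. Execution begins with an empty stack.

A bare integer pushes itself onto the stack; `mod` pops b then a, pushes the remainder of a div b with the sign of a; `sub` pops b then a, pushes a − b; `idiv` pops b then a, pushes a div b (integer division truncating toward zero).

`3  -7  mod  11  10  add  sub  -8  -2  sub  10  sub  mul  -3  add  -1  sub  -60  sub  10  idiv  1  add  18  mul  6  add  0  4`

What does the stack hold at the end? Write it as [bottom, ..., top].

[636, 0, 4]

3     3
-7    3 -7
mod   3
11    3 11
10    3 11 10
add   3 21
sub   -18
-8    -18 -8
-2    -18 -8 -2
sub   -18 -6
10    -18 -6 10
sub   -18 -16
mul   288
-3    288 -3
add   285
-1    285 -1
sub   286
-60   286 -60
sub   346
10    346 10
idiv  34
1     34 1
add   35
18    35 18
mul   630
6     630 6
add   636
0     636 0
4     636 0 4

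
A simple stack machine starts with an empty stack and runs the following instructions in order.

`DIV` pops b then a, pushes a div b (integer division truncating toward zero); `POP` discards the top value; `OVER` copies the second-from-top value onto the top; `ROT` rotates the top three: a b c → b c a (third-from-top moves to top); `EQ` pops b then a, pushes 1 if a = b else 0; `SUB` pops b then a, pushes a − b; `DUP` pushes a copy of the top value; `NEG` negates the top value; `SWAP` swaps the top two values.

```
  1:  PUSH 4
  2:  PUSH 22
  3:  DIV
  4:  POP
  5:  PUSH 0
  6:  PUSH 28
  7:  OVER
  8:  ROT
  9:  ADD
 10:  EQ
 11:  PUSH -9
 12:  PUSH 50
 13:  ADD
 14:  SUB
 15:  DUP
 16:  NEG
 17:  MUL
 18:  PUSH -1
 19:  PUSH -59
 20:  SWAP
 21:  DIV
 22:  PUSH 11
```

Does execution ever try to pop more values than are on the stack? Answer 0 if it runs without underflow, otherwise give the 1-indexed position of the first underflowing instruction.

PUSH 4   → [4]
PUSH 22  → [4, 22]
DIV      → [0]
POP      → []
PUSH 0   → [0]
PUSH 28  → [0, 28]
OVER     → [0, 28, 0]
ROT      → [28, 0, 0]
ADD      → [28, 0]
EQ       → [0]
PUSH -9  → [0, -9]
PUSH 50  → [0, -9, 50]
ADD      → [0, 41]
SUB      → [-41]
DUP      → [-41, -41]
NEG      → [-41, 41]
MUL      → [-1681]
PUSH -1  → [-1681, -1]
PUSH -59 → [-1681, -1, -59]
SWAP     → [-1681, -59, -1]
DIV      → [-1681, 59]
PUSH 11  → [-1681, 59, 11]

0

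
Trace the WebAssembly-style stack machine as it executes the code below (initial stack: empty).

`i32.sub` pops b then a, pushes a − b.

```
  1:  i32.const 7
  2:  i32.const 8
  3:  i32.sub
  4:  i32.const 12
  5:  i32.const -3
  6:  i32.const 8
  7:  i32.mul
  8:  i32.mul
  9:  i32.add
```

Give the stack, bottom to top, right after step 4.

[-1, 12]

i32.const 7   [7]
i32.const 8   [7, 8]
i32.sub       [-1]
i32.const 12  [-1, 12]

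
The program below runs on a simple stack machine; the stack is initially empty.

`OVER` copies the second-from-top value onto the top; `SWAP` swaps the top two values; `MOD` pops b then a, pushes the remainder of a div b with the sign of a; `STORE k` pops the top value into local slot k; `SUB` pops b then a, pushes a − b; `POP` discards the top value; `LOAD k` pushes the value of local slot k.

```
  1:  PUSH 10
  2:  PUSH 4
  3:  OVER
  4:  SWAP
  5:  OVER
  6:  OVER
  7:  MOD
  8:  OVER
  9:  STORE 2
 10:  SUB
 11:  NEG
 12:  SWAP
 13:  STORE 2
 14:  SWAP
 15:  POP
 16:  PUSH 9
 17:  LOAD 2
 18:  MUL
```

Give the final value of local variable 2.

10

PUSH 10 → 10
PUSH 4  → 10 4
OVER    → 10 4 10
SWAP    → 10 10 4
OVER    → 10 10 4 10
OVER    → 10 10 4 10 4
MOD     → 10 10 4 2
OVER    → 10 10 4 2 4
STORE 2 → 10 10 4 2
SUB     → 10 10 2
NEG     → 10 10 -2
SWAP    → 10 -2 10
STORE 2 → 10 -2
SWAP    → -2 10
POP     → -2
PUSH 9  → -2 9
LOAD 2  → -2 9 10
MUL     → -2 90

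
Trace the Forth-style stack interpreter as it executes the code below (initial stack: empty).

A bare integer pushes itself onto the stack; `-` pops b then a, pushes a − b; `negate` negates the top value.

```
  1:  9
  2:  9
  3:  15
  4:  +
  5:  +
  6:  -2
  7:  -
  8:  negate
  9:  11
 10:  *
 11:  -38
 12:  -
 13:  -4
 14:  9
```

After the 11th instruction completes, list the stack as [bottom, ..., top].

[-385, -38]

9      -> [9]
9      -> [9, 9]
15     -> [9, 9, 15]
+      -> [9, 24]
+      -> [33]
-2     -> [33, -2]
-      -> [35]
negate -> [-35]
11     -> [-35, 11]
*      -> [-385]
-38    -> [-385, -38]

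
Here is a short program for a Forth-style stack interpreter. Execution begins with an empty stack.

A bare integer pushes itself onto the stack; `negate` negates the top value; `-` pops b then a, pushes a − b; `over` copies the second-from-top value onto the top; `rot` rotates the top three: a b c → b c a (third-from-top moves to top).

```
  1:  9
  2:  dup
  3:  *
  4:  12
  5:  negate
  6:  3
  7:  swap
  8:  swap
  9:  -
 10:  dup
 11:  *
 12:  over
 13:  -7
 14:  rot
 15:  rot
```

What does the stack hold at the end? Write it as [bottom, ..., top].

[81, -7, 225, 81]

9       [9]
dup     [9, 9]
*       [81]
12      [81, 12]
negate  [81, -12]
3       [81, -12, 3]
swap    [81, 3, -12]
swap    [81, -12, 3]
-       [81, -15]
dup     [81, -15, -15]
*       [81, 225]
over    [81, 225, 81]
-7      [81, 225, 81, -7]
rot     [81, 81, -7, 225]
rot     [81, -7, 225, 81]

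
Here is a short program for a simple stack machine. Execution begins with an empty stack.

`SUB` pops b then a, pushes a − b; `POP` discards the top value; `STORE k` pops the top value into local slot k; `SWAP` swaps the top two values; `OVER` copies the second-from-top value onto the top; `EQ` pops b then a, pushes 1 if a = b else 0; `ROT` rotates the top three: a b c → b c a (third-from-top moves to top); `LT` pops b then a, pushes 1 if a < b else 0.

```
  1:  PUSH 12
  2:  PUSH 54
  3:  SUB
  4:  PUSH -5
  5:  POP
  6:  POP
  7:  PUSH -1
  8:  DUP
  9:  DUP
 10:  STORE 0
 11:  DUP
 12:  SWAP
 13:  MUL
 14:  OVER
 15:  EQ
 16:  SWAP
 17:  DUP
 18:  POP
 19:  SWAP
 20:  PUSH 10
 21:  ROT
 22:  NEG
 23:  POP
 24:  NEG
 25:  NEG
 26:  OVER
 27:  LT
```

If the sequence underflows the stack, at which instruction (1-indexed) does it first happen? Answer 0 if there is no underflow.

PUSH 12 : 12
PUSH 54 : 12 54
SUB     : -42
PUSH -5 : -42 -5
POP     : -42
POP     : (empty)
PUSH -1 : -1
DUP     : -1 -1
DUP     : -1 -1 -1
STORE 0 : -1 -1
DUP     : -1 -1 -1
SWAP    : -1 -1 -1
MUL     : -1 1
OVER    : -1 1 -1
EQ      : -1 0
SWAP    : 0 -1
DUP     : 0 -1 -1
POP     : 0 -1
SWAP    : -1 0
PUSH 10 : -1 0 10
ROT     : 0 10 -1
NEG     : 0 10 1
POP     : 0 10
NEG     : 0 -10
NEG     : 0 10
OVER    : 0 10 0
LT      : 0 0

0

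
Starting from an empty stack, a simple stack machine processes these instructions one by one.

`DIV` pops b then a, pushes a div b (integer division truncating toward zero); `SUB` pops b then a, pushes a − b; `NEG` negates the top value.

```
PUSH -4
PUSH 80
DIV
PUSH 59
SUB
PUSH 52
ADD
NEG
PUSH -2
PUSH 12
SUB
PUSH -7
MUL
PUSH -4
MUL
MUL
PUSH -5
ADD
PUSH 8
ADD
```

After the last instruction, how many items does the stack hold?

1

PUSH -4 : -4
PUSH 80 : -4 80
DIV     : 0
PUSH 59 : 0 59
SUB     : -59
PUSH 52 : -59 52
ADD     : -7
NEG     : 7
PUSH -2 : 7 -2
PUSH 12 : 7 -2 12
SUB     : 7 -14
PUSH -7 : 7 -14 -7
MUL     : 7 98
PUSH -4 : 7 98 -4
MUL     : 7 -392
MUL     : -2744
PUSH -5 : -2744 -5
ADD     : -2749
PUSH 8  : -2749 8
ADD     : -2741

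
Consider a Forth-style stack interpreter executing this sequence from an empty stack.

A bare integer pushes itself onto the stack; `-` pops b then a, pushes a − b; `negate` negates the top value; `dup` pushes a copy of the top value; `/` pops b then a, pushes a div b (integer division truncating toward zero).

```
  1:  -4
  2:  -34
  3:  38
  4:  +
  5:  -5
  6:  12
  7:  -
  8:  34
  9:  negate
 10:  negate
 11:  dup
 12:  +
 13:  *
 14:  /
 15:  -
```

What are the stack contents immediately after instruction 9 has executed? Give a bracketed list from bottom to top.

-4     -> [-4]
-34    -> [-4, -34]
38     -> [-4, -34, 38]
+      -> [-4, 4]
-5     -> [-4, 4, -5]
12     -> [-4, 4, -5, 12]
-      -> [-4, 4, -17]
34     -> [-4, 4, -17, 34]
negate -> [-4, 4, -17, -34]

[-4, 4, -17, -34]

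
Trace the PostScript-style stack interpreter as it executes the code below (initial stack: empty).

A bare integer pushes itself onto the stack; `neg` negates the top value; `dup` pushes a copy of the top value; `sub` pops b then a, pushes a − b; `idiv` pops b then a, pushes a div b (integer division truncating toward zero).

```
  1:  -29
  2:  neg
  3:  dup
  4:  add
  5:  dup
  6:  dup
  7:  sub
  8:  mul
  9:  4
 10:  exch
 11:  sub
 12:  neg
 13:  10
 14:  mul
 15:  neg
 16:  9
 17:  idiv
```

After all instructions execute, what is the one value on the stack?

4

-29  : [-29]
neg  : [29]
dup  : [29, 29]
add  : [58]
dup  : [58, 58]
dup  : [58, 58, 58]
sub  : [58, 0]
mul  : [0]
4    : [0, 4]
exch : [4, 0]
sub  : [4]
neg  : [-4]
10   : [-4, 10]
mul  : [-40]
neg  : [40]
9    : [40, 9]
idiv : [4]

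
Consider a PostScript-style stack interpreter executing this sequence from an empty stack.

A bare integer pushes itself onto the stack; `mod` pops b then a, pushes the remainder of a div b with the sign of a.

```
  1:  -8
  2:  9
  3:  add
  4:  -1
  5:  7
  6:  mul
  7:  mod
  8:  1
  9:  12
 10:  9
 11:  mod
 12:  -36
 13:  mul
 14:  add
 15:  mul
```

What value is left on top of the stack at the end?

-8  → -8
9   → -8 9
add → 1
-1  → 1 -1
7   → 1 -1 7
mul → 1 -7
mod → 1
1   → 1 1
12  → 1 1 12
9   → 1 1 12 9
mod → 1 1 3
-36 → 1 1 3 -36
mul → 1 1 -108
add → 1 -107
mul → -107

-107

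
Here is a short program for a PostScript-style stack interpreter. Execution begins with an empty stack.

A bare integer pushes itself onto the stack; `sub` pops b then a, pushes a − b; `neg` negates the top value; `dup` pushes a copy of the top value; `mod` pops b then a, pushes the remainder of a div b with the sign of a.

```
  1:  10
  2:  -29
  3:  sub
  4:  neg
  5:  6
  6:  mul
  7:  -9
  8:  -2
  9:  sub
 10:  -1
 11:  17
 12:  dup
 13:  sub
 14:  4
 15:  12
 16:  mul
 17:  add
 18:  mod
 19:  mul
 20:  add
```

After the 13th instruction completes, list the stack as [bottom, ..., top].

[-234, -7, -1, 0]

10  -> 10
-29 -> 10 -29
sub -> 39
neg -> -39
6   -> -39 6
mul -> -234
-9  -> -234 -9
-2  -> -234 -9 -2
sub -> -234 -7
-1  -> -234 -7 -1
17  -> -234 -7 -1 17
dup -> -234 -7 -1 17 17
sub -> -234 -7 -1 0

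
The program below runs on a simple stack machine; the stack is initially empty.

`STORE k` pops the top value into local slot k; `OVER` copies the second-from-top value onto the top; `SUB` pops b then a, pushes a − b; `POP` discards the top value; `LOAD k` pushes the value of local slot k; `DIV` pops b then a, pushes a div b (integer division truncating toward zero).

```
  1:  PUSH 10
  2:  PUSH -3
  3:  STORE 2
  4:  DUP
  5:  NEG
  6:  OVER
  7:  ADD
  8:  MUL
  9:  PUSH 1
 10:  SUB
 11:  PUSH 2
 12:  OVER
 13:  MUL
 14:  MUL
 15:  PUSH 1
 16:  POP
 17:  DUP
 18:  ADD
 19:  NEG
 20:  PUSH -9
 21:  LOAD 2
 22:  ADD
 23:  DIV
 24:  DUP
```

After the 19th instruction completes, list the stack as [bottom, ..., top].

PUSH 10 → 10
PUSH -3 → 10 -3
STORE 2 → 10
DUP     → 10 10
NEG     → 10 -10
OVER    → 10 -10 10
ADD     → 10 0
MUL     → 0
PUSH 1  → 0 1
SUB     → -1
PUSH 2  → -1 2
OVER    → -1 2 -1
MUL     → -1 -2
MUL     → 2
PUSH 1  → 2 1
POP     → 2
DUP     → 2 2
ADD     → 4
NEG     → -4

[-4]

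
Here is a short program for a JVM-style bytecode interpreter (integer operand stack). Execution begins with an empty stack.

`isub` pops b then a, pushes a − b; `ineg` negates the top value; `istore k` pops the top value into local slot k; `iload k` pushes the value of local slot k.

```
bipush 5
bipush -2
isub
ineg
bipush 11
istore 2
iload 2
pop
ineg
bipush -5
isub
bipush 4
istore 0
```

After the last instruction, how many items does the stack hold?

1

bipush 5  → 5
bipush -2 → 5 -2
isub      → 7
ineg      → -7
bipush 11 → -7 11
istore 2  → -7
iload 2   → -7 11
pop       → -7
ineg      → 7
bipush -5 → 7 -5
isub      → 12
bipush 4  → 12 4
istore 0  → 12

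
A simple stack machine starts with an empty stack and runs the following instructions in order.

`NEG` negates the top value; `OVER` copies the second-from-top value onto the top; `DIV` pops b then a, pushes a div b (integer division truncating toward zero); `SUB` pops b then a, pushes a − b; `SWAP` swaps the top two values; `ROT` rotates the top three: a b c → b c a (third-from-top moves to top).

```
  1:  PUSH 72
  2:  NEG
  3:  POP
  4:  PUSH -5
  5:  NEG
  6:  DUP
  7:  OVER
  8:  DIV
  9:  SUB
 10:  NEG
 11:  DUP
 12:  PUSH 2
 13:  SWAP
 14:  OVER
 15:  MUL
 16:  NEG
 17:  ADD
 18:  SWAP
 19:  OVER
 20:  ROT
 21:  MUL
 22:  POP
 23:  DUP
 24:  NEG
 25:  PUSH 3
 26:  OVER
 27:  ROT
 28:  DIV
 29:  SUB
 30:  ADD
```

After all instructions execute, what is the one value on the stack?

-2

PUSH 72  72
NEG      -72
POP      (empty)
PUSH -5  -5
NEG      5
DUP      5 5
OVER     5 5 5
DIV      5 1
SUB      4
NEG      -4
DUP      -4 -4
PUSH 2   -4 -4 2
SWAP     -4 2 -4
OVER     -4 2 -4 2
MUL      -4 2 -8
NEG      -4 2 8
ADD      -4 10
SWAP     10 -4
OVER     10 -4 10
ROT      -4 10 10
MUL      -4 100
POP      -4
DUP      -4 -4
NEG      -4 4
PUSH 3   -4 4 3
OVER     -4 4 3 4
ROT      -4 3 4 4
DIV      -4 3 1
SUB      -4 2
ADD      -2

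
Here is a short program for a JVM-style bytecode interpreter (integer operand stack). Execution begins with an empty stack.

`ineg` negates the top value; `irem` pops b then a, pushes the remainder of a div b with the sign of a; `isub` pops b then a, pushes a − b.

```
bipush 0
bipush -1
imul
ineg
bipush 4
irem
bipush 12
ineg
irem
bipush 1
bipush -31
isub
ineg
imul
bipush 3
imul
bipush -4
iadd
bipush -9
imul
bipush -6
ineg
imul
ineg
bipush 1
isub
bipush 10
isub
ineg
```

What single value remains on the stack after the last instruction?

227

bipush 0    0
bipush -1   0 -1
imul        0
ineg        0
bipush 4    0 4
irem        0
bipush 12   0 12
ineg        0 -12
irem        0
bipush 1    0 1
bipush -31  0 1 -31
isub        0 32
ineg        0 -32
imul        0
bipush 3    0 3
imul        0
bipush -4   0 -4
iadd        -4
bipush -9   -4 -9
imul        36
bipush -6   36 -6
ineg        36 6
imul        216
ineg        -216
bipush 1    -216 1
isub        -217
bipush 10   -217 10
isub        -227
ineg        227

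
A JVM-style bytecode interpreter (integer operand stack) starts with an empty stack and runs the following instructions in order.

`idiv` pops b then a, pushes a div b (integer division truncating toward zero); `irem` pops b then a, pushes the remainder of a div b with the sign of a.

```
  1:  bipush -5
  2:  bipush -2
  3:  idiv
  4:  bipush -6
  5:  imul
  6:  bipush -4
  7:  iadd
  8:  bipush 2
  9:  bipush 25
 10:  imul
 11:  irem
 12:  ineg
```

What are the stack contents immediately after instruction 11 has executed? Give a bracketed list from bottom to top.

bipush -5  [-5]
bipush -2  [-5, -2]
idiv       [2]
bipush -6  [2, -6]
imul       [-12]
bipush -4  [-12, -4]
iadd       [-16]
bipush 2   [-16, 2]
bipush 25  [-16, 2, 25]
imul       [-16, 50]
irem       [-16]

[-16]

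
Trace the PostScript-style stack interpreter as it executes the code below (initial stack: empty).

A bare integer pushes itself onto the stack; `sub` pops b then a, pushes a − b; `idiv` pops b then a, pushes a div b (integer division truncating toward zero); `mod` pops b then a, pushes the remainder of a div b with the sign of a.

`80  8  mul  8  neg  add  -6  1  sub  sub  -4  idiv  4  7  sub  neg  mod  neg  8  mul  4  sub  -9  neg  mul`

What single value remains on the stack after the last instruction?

80   -> [80]
8    -> [80, 8]
mul  -> [640]
8    -> [640, 8]
neg  -> [640, -8]
add  -> [632]
-6   -> [632, -6]
1    -> [632, -6, 1]
sub  -> [632, -7]
sub  -> [639]
-4   -> [639, -4]
idiv -> [-159]
4    -> [-159, 4]
7    -> [-159, 4, 7]
sub  -> [-159, -3]
neg  -> [-159, 3]
mod  -> [0]
neg  -> [0]
8    -> [0, 8]
mul  -> [0]
4    -> [0, 4]
sub  -> [-4]
-9   -> [-4, -9]
neg  -> [-4, 9]
mul  -> [-36]

-36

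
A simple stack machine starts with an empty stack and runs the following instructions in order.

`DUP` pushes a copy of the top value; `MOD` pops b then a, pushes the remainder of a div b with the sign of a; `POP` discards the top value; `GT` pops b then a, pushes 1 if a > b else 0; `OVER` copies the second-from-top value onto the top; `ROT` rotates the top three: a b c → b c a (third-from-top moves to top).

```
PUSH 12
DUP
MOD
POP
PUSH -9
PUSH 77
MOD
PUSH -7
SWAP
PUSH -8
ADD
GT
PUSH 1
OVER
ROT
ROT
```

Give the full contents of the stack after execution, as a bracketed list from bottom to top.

[1, 1, 1]

PUSH 12 -> [12]
DUP     -> [12, 12]
MOD     -> [0]
POP     -> []
PUSH -9 -> [-9]
PUSH 77 -> [-9, 77]
MOD     -> [-9]
PUSH -7 -> [-9, -7]
SWAP    -> [-7, -9]
PUSH -8 -> [-7, -9, -8]
ADD     -> [-7, -17]
GT      -> [1]
PUSH 1  -> [1, 1]
OVER    -> [1, 1, 1]
ROT     -> [1, 1, 1]
ROT     -> [1, 1, 1]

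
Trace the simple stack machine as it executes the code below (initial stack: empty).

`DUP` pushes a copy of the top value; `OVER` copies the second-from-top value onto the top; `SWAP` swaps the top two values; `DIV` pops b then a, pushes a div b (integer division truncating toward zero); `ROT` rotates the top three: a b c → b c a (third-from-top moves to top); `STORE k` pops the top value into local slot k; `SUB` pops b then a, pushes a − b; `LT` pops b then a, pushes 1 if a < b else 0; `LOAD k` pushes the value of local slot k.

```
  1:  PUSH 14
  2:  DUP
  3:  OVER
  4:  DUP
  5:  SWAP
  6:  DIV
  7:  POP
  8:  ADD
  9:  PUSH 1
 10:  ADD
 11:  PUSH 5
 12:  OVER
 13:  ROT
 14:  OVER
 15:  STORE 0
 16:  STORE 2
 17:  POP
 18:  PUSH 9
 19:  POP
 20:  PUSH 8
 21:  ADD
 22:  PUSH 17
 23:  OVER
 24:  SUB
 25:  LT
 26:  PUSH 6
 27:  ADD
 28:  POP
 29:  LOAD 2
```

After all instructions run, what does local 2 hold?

PUSH 14 -> [14]
DUP     -> [14, 14]
OVER    -> [14, 14, 14]
DUP     -> [14, 14, 14, 14]
SWAP    -> [14, 14, 14, 14]
DIV     -> [14, 14, 1]
POP     -> [14, 14]
ADD     -> [28]
PUSH 1  -> [28, 1]
ADD     -> [29]
PUSH 5  -> [29, 5]
OVER    -> [29, 5, 29]
ROT     -> [5, 29, 29]
OVER    -> [5, 29, 29, 29]
STORE 0 -> [5, 29, 29]
STORE 2 -> [5, 29]
POP     -> [5]
PUSH 9  -> [5, 9]
POP     -> [5]
PUSH 8  -> [5, 8]
ADD     -> [13]
PUSH 17 -> [13, 17]
OVER    -> [13, 17, 13]
SUB     -> [13, 4]
LT      -> [0]
PUSH 6  -> [0, 6]
ADD     -> [6]
POP     -> []
LOAD 2  -> [29]

29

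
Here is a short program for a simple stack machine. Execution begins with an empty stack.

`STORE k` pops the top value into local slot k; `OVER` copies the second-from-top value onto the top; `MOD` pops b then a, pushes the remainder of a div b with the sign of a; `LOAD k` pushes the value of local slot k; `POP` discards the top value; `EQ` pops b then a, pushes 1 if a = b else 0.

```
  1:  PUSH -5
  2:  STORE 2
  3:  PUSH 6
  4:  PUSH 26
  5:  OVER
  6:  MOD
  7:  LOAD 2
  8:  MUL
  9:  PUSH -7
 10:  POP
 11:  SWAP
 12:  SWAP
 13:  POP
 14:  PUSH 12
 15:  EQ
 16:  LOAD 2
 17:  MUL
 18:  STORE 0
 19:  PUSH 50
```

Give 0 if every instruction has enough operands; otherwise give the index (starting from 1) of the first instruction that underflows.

PUSH -5 : -5
STORE 2 : (empty)
PUSH 6  : 6
PUSH 26 : 6 26
OVER    : 6 26 6
MOD     : 6 2
LOAD 2  : 6 2 -5
MUL     : 6 -10
PUSH -7 : 6 -10 -7
POP     : 6 -10
SWAP    : -10 6
SWAP    : 6 -10
POP     : 6
PUSH 12 : 6 12
EQ      : 0
LOAD 2  : 0 -5
MUL     : 0
STORE 0 : (empty)
PUSH 50 : 50

0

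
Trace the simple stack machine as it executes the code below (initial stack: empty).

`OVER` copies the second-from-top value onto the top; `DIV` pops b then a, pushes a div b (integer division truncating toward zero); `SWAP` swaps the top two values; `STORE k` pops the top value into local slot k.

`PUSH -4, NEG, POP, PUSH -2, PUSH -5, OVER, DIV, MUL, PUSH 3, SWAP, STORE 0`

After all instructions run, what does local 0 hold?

PUSH -4 -> [-4]
NEG     -> [4]
POP     -> []
PUSH -2 -> [-2]
PUSH -5 -> [-2, -5]
OVER    -> [-2, -5, -2]
DIV     -> [-2, 2]
MUL     -> [-4]
PUSH 3  -> [-4, 3]
SWAP    -> [3, -4]
STORE 0 -> [3]

-4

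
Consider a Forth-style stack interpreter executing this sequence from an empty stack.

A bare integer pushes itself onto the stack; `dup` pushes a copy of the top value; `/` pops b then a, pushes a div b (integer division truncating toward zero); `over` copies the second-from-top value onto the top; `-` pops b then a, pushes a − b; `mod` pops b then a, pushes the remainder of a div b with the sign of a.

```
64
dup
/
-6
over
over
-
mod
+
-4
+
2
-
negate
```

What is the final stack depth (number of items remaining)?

1

64      [64]
dup     [64, 64]
/       [1]
-6      [1, -6]
over    [1, -6, 1]
over    [1, -6, 1, -6]
-       [1, -6, 7]
mod     [1, -6]
+       [-5]
-4      [-5, -4]
+       [-9]
2       [-9, 2]
-       [-11]
negate  [11]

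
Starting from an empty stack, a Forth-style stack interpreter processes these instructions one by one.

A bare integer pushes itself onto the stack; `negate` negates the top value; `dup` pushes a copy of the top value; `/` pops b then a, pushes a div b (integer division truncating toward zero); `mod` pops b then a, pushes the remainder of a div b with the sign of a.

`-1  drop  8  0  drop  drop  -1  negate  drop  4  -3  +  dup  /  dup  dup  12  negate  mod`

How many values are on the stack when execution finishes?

3

-1     → [-1]
drop   → []
8      → [8]
0      → [8, 0]
drop   → [8]
drop   → []
-1     → [-1]
negate → [1]
drop   → []
4      → [4]
-3     → [4, -3]
+      → [1]
dup    → [1, 1]
/      → [1]
dup    → [1, 1]
dup    → [1, 1, 1]
12     → [1, 1, 1, 12]
negate → [1, 1, 1, -12]
mod    → [1, 1, 1]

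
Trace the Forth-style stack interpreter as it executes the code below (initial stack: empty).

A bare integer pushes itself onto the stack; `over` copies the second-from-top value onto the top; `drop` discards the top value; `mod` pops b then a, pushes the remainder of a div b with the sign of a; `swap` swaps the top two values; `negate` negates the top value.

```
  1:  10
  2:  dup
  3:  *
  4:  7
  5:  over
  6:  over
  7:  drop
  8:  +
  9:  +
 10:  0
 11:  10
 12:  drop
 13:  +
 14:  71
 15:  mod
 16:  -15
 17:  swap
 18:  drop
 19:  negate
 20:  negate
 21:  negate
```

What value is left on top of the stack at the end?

15

10      10
dup     10 10
*       100
7       100 7
over    100 7 100
over    100 7 100 7
drop    100 7 100
+       100 107
+       207
0       207 0
10      207 0 10
drop    207 0
+       207
71      207 71
mod     65
-15     65 -15
swap    -15 65
drop    -15
negate  15
negate  -15
negate  15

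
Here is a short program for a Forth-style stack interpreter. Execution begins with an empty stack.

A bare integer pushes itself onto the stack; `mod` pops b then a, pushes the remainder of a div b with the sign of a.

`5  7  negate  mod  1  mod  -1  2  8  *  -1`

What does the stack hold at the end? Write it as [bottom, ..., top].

[0, -1, 16, -1]

5      → [5]
7      → [5, 7]
negate → [5, -7]
mod    → [5]
1      → [5, 1]
mod    → [0]
-1     → [0, -1]
2      → [0, -1, 2]
8      → [0, -1, 2, 8]
*      → [0, -1, 16]
-1     → [0, -1, 16, -1]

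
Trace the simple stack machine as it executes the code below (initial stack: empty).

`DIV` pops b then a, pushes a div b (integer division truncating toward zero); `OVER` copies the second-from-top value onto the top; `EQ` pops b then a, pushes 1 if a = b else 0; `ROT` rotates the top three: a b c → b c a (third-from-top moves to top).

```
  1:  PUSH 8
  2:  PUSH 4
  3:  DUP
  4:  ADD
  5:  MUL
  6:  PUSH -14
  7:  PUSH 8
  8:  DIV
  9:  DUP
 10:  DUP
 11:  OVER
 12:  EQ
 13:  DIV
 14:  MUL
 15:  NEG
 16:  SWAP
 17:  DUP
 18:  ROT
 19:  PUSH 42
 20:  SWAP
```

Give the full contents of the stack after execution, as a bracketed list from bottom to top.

PUSH 8   → [8]
PUSH 4   → [8, 4]
DUP      → [8, 4, 4]
ADD      → [8, 8]
MUL      → [64]
PUSH -14 → [64, -14]
PUSH 8   → [64, -14, 8]
DIV      → [64, -1]
DUP      → [64, -1, -1]
DUP      → [64, -1, -1, -1]
OVER     → [64, -1, -1, -1, -1]
EQ       → [64, -1, -1, 1]
DIV      → [64, -1, -1]
MUL      → [64, 1]
NEG      → [64, -1]
SWAP     → [-1, 64]
DUP      → [-1, 64, 64]
ROT      → [64, 64, -1]
PUSH 42  → [64, 64, -1, 42]
SWAP     → [64, 64, 42, -1]

[64, 64, 42, -1]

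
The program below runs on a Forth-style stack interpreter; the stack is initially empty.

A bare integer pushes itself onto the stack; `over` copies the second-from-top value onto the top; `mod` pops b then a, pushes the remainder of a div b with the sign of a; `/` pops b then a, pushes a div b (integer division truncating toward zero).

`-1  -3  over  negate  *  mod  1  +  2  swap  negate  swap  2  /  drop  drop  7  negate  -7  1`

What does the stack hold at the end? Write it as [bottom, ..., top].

[-7, -7, 1]

-1      [-1]
-3      [-1, -3]
over    [-1, -3, -1]
negate  [-1, -3, 1]
*       [-1, -3]
mod     [-1]
1       [-1, 1]
+       [0]
2       [0, 2]
swap    [2, 0]
negate  [2, 0]
swap    [0, 2]
2       [0, 2, 2]
/       [0, 1]
drop    [0]
drop    []
7       [7]
negate  [-7]
-7      [-7, -7]
1       [-7, -7, 1]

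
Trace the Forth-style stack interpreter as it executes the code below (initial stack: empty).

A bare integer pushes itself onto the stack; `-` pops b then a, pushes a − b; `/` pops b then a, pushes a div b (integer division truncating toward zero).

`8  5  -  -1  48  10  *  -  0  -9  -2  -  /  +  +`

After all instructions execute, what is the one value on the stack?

-478

8  -> 8
5  -> 8 5
-  -> 3
-1 -> 3 -1
48 -> 3 -1 48
10 -> 3 -1 48 10
*  -> 3 -1 480
-  -> 3 -481
0  -> 3 -481 0
-9 -> 3 -481 0 -9
-2 -> 3 -481 0 -9 -2
-  -> 3 -481 0 -7
/  -> 3 -481 0
+  -> 3 -481
+  -> -478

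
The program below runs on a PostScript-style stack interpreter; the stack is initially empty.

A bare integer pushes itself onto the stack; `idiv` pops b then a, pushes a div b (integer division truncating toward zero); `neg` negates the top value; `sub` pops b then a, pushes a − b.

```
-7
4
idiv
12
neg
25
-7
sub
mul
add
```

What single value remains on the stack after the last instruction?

-385

-7    -7
4     -7 4
idiv  -1
12    -1 12
neg   -1 -12
25    -1 -12 25
-7    -1 -12 25 -7
sub   -1 -12 32
mul   -1 -384
add   -385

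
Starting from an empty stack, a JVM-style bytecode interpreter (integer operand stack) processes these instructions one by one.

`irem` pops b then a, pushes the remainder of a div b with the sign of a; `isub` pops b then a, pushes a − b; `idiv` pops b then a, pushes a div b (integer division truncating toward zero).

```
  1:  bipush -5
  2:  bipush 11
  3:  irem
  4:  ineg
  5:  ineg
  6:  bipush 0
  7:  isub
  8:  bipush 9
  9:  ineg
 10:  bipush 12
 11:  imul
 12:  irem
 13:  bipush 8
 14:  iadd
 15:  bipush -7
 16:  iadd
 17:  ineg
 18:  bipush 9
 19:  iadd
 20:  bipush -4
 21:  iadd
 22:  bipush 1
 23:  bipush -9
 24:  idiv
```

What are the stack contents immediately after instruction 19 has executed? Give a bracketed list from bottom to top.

bipush -5 → [-5]
bipush 11 → [-5, 11]
irem      → [-5]
ineg      → [5]
ineg      → [-5]
bipush 0  → [-5, 0]
isub      → [-5]
bipush 9  → [-5, 9]
ineg      → [-5, -9]
bipush 12 → [-5, -9, 12]
imul      → [-5, -108]
irem      → [-5]
bipush 8  → [-5, 8]
iadd      → [3]
bipush -7 → [3, -7]
iadd      → [-4]
ineg      → [4]
bipush 9  → [4, 9]
iadd      → [13]

[13]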